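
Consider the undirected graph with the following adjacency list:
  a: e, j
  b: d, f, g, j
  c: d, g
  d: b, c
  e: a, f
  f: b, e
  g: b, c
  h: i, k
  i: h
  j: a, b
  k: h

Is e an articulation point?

Deleting e leaves 2 components (was 2), so e is not a cut vertex.

No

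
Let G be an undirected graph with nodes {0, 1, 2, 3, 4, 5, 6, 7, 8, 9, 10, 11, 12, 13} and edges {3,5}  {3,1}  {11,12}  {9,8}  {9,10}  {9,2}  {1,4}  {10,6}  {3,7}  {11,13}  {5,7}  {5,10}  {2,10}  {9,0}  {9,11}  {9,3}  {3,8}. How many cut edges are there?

7

The edges on the cycle 9-3-5-10-9 are not bridges since each lies on that cycle.
But removing 11-12 disconnects 11 from 12; removing 0-9 disconnects 0 from 9; removing 10-6 disconnects 10 from 6; removing 11-13 disconnects 11 from 13 — these are bridges.
In total 7 edges are bridges.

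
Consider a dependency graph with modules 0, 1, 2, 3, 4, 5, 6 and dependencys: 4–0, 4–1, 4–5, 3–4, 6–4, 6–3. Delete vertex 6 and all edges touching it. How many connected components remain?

2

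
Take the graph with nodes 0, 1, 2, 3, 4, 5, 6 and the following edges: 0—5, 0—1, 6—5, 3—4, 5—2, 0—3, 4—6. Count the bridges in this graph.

2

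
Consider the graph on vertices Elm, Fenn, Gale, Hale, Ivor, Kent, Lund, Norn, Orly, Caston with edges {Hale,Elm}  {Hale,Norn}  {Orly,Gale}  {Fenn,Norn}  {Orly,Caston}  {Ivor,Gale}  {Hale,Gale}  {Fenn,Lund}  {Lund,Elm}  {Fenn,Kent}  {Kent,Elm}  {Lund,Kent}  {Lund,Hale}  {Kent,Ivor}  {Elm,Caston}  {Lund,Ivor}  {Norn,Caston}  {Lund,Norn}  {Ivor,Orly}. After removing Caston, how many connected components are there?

With Caston gone, the remaining components are: {Elm, Fenn, Gale, Hale, Ivor, Kent, Lund, Norn, Orly}.
That is 1 component.

1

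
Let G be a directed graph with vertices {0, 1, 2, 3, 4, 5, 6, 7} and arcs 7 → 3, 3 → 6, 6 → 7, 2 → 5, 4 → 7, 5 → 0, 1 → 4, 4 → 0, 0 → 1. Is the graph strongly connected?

No

There is no directed path from 5 to 2, so the graph is not strongly connected.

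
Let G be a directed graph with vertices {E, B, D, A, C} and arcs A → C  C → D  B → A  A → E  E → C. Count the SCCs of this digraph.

{E} is an SCC by itself.
{B} is an SCC by itself.
{A} is an SCC by itself.
{D} is an SCC by itself.
{C} is an SCC by itself.
That gives 5 strongly connected components.

5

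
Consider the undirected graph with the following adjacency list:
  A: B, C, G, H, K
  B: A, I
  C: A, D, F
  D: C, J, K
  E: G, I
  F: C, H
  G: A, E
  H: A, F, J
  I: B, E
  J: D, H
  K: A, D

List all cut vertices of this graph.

A

Removing A increases the component count from 1 to 2, so A is a cut vertex.
By contrast removing J leaves 1 component; it is not a cut vertex. No other vertex is a cut vertex either.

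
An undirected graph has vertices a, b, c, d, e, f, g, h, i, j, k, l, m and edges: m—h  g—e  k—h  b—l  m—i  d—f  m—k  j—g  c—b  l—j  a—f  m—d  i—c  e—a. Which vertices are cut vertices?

m

Removing m increases the component count from 1 to 2, so m is a cut vertex.
By contrast removing d leaves 1 component; it is not a cut vertex. No other vertex is a cut vertex either.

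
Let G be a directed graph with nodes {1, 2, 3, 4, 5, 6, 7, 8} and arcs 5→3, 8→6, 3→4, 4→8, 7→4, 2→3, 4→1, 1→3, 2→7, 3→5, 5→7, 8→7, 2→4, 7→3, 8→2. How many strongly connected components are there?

2

{1, 2, 3, 4, 5, 7, 8} are all mutually reachable — one SCC of size 7.
{6} is an SCC by itself.
That gives 2 strongly connected components.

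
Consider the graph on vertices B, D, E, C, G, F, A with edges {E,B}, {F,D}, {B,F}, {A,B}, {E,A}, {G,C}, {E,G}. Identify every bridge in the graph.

B-F, C-G, D-F, E-G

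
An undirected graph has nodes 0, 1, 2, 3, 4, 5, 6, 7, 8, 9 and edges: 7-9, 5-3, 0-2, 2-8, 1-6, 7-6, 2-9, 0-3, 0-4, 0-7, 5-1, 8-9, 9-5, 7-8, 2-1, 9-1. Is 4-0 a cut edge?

Removing 4-0 leaves no path between 4 and 0: the component count goes from 1 to 2. So it is a bridge.

Yes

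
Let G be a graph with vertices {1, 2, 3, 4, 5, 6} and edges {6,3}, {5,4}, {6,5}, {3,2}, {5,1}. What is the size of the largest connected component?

6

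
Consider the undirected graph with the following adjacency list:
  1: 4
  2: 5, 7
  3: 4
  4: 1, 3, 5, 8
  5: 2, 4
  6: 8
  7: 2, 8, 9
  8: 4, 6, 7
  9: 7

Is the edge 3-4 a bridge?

Removing 3-4 leaves no path between 3 and 4: the component count goes from 1 to 2. So it is a bridge.

Yes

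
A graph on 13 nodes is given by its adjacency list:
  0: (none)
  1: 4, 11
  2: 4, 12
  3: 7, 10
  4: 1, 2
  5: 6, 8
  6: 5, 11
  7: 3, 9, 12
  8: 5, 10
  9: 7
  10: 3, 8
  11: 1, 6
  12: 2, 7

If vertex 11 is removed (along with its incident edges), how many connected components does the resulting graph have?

With 11 gone, the remaining components are: {0}; {1, 2, 3, 4, 5, 6, 7, 8, 9, 10, 12}.
That is 2 components.

2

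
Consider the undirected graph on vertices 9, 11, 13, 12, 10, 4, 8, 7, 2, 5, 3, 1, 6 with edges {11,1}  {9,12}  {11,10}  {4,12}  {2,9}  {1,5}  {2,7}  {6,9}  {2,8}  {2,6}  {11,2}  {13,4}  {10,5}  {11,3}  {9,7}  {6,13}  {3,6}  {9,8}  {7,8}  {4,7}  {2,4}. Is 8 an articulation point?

No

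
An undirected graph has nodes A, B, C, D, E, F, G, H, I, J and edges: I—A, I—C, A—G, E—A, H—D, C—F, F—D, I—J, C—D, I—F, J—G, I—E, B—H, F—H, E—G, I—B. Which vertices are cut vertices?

Removing I increases the component count from 1 to 2, so I is a cut vertex.
By contrast removing H leaves 1 component; it is not a cut vertex. No other vertex is a cut vertex either.

I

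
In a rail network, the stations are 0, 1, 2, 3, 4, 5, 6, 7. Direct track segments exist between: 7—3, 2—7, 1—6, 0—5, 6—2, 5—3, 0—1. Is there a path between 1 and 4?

The component containing 1 is {0, 1, 2, 3, 5, 6, 7}, and 4 is not in it.

No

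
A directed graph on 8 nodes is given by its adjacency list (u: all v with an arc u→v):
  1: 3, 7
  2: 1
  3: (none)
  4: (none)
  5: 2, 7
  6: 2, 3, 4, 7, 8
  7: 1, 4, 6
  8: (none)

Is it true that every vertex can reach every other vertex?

There is no directed path from 8 to 7, so the graph is not strongly connected.

No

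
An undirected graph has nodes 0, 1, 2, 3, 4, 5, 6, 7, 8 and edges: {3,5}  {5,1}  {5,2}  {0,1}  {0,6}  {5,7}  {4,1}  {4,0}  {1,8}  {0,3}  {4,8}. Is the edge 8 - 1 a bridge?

After removing 8 - 1, the path 8-4-1 still connects them, so the edge is not a bridge.

No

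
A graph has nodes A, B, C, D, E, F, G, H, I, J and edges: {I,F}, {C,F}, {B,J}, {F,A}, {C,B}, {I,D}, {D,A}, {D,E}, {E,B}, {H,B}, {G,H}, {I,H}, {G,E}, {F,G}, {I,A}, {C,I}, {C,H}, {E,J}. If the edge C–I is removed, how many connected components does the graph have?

1

C and I are still connected via C-F-I, so the component count stays at 1.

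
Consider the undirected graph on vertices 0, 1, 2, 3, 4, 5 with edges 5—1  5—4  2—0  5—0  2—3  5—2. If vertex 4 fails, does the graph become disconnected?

Deleting 4 leaves 1 component (was 1), so 4 is not a cut vertex.

No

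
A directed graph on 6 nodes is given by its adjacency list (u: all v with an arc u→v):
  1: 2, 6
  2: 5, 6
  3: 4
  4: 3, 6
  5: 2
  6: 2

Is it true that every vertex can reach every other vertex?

There is no directed path from 1 to 3, so the graph is not strongly connected.

No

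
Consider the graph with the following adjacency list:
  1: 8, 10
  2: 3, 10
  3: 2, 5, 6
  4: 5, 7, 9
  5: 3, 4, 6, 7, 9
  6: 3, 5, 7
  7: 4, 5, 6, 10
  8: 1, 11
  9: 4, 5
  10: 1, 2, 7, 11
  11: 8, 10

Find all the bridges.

none

The edges on the cycle 3-6-5-3 are not bridges since each lies on that cycle.
Every edge lies on some cycle, so there are no bridges.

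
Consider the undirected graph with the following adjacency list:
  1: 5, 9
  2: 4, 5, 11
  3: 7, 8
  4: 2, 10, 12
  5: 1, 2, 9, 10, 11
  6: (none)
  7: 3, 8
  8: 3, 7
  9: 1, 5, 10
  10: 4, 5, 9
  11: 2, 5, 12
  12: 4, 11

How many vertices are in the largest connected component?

6 is isolated — a component by itself.
Starting from 3 we can reach 3, 7, 8. That is one component of size 3.
Starting from 1 we can reach 1, 2, 4, 5, 9, 10, 11, 12. That is one component of size 8.
The largest has 8 vertices.

8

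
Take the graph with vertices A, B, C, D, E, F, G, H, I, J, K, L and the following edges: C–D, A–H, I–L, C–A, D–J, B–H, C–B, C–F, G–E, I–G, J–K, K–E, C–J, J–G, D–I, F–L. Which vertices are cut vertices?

Removing C increases the component count from 1 to 2, so C is a cut vertex.
By contrast removing G leaves 1 component; it is not a cut vertex. No other vertex is a cut vertex either.

C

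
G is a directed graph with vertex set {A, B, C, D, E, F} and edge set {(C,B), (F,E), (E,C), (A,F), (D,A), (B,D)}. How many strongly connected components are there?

1

{A, B, C, D, E, F} are all mutually reachable — one SCC of size 6.
That gives 1 strongly connected component.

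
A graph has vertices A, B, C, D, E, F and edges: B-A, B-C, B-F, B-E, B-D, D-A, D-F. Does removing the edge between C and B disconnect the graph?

Yes

Removing C-B leaves no path between C and B: the component count goes from 1 to 2. So it is a bridge.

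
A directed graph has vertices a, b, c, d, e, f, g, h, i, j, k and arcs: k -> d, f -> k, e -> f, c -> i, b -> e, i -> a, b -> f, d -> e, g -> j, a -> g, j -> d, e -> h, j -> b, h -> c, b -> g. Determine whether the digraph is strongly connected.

From k we can reach every vertex (a, b, c, d, e, f, g, h, i, j, k), and every vertex can reach k (a, b, c, d, e, f, g, h, i, j, k). So the whole graph is one strongly connected component.

Yes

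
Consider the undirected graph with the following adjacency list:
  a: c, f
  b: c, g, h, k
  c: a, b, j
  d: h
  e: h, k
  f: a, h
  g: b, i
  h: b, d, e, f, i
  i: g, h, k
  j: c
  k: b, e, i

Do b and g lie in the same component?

Yes

From b we can reach a, b, c, d, e, f, g, h, i, j, k, which includes g.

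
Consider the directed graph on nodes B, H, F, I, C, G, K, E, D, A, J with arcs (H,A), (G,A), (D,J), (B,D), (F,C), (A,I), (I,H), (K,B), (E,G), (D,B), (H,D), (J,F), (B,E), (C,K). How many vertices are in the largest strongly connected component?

{A, B, C, D, E, F, G, H, I, J, K} are all mutually reachable — one SCC of size 11.
The largest has 11 vertices.

11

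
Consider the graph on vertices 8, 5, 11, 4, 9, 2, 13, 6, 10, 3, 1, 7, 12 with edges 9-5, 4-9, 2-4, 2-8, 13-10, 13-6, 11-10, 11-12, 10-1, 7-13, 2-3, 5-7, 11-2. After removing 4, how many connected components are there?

1

With 4 gone, the remaining components are: {1, 2, 3, 5, 6, 7, 8, 9, 10, 11, 12, 13}.
That is 1 component.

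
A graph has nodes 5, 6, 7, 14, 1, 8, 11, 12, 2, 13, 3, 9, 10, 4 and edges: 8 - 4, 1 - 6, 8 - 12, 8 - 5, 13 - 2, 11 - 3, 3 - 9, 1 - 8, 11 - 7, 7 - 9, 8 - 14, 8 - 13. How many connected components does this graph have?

10 is isolated — a component by itself.
Starting from 3 we can reach 3, 7, 9, 11. That is one component of size 4.
Starting from 1 we can reach 1, 2, 4, 5, 6, 8, 12, 13, 14. That is one component of size 9.
Total: 3 components.

3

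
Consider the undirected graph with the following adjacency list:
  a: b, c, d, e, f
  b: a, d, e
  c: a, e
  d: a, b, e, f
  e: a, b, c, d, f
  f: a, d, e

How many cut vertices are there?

Removing b, for instance, still leaves 1 component. No single vertex removal increases the component count — the graph has no articulation points.

0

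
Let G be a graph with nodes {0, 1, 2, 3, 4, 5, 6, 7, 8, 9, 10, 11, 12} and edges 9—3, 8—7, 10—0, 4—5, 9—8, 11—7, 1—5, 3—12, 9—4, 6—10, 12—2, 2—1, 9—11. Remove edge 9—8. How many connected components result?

2

9 and 8 are still connected via 9-11-7-8, so the component count stays at 2.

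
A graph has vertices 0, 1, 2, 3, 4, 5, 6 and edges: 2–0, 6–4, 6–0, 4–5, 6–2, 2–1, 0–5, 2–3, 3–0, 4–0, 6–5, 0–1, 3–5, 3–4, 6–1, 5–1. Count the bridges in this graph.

0

The edges on the cycle 6-2-3-4-5-0-6 are not bridges since each lies on that cycle.
Every edge lies on some cycle, so there are no bridges.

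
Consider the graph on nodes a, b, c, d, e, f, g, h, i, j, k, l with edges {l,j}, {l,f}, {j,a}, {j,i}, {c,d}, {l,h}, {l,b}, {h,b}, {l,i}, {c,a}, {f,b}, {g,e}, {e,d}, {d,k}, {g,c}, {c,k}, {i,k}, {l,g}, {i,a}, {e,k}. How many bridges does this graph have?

0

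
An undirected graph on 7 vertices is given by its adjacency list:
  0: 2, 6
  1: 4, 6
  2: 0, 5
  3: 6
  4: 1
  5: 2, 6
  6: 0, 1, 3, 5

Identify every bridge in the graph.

1-4, 1-6, 3-6

The edges on the cycle 2-0-6-5-2 are not bridges since each lies on that cycle.
But removing 6-3 disconnects 6 from 3; removing 6-1 disconnects 6 from 1; removing 4-1 disconnects 4 from 1 — these are bridges.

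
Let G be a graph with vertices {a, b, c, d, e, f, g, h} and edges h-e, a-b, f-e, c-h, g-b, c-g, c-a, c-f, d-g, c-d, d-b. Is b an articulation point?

No

Deleting b leaves 1 component (was 1) (its neighbors a, d, g remain connected to each other), so b is not a cut vertex.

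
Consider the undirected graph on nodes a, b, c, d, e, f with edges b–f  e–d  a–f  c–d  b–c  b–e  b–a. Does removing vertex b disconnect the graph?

Deleting b raises the number of components from 1 to 2, so b is a cut vertex.

Yes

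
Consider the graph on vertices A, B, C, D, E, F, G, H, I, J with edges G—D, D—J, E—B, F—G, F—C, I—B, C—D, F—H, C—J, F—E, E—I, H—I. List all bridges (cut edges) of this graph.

The edges on the cycle F-H-I-B-E-F are not bridges since each lies on that cycle.
Every edge lies on some cycle, so there are no bridges.

none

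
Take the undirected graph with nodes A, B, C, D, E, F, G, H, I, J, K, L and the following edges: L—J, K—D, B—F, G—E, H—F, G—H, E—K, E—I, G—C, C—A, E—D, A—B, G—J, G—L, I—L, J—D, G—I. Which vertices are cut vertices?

G

Removing G increases the component count from 1 to 2, so G is a cut vertex.
By contrast removing K leaves 1 component; it is not a cut vertex. No other vertex is a cut vertex either.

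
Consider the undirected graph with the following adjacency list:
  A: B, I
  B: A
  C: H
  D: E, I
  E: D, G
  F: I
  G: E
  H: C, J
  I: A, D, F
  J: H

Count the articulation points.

Removing A increases the component count from 2 to 3, so A is a cut vertex.
Removing D increases the component count from 2 to 3, so D is a cut vertex.
Removing E increases the component count from 2 to 3, so E is a cut vertex.
Likewise H, I are cut vertices.
By contrast removing G leaves 2 components; it is not a cut vertex. No other vertex is a cut vertex either.

5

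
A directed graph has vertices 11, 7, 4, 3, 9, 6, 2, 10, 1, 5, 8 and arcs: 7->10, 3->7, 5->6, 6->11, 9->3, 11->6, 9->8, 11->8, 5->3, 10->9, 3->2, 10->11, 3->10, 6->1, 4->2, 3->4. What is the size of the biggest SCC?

{3, 7, 9, 10} are all mutually reachable — one SCC of size 4.
{6, 11} are all mutually reachable — one SCC of size 2.
{5} is an SCC by itself.
{2} is an SCC by itself.
{4} is an SCC by itself.
(and 2 more singleton SCCs)
The largest has 4 vertices.

4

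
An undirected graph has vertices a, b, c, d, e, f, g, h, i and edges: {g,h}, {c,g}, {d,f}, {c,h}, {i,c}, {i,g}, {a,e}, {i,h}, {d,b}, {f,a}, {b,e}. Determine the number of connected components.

2

Starting from c we can reach c, g, h, i. That is one component of size 4.
Starting from a we can reach a, b, d, e, f. That is one component of size 5.
Total: 2 components.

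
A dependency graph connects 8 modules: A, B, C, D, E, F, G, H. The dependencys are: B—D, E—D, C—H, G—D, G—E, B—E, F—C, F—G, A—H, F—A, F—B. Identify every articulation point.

Removing F increases the component count from 1 to 2, so F is a cut vertex.
By contrast removing A leaves 1 component; it is not a cut vertex. No other vertex is a cut vertex either.

F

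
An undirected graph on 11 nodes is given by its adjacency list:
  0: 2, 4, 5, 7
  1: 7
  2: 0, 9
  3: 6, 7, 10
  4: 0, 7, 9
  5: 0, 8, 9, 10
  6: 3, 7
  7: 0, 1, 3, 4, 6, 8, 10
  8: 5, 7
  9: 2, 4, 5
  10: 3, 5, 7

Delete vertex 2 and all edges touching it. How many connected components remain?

With 2 gone, the remaining components are: {0, 1, 3, 4, 5, 6, 7, 8, 9, 10}.
That is 1 component.

1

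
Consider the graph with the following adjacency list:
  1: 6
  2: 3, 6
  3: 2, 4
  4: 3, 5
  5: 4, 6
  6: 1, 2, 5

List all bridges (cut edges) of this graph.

The edges on the cycle 2-3-4-5-6-2 are not bridges since each lies on that cycle.
But removing 6-1 disconnects 6 from 1 — this is a bridge.

1-6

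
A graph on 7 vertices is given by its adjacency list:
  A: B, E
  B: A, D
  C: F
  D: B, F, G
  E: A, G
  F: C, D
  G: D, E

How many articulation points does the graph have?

Removing D increases the component count from 1 to 2, so D is a cut vertex.
Removing F increases the component count from 1 to 2, so F is a cut vertex.
By contrast removing C leaves 1 component; it is not a cut vertex. No other vertex is a cut vertex either.

2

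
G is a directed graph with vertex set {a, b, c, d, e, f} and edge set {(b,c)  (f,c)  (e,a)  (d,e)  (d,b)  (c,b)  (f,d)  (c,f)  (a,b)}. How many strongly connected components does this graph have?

{a, b, c, d, e, f} are all mutually reachable — one SCC of size 6.
That gives 1 strongly connected component.

1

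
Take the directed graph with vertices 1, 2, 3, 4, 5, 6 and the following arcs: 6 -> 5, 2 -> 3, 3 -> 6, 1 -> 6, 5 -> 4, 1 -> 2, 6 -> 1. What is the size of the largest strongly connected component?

{1, 2, 3, 6} are all mutually reachable — one SCC of size 4.
{4} is an SCC by itself.
{5} is an SCC by itself.
The largest has 4 vertices.

4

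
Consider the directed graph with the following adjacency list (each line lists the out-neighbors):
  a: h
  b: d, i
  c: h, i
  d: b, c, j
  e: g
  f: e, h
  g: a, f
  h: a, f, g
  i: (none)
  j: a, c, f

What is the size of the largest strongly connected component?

{a, e, f, g, h} are all mutually reachable — one SCC of size 5.
{b, d} are all mutually reachable — one SCC of size 2.
{c} is an SCC by itself.
{i} is an SCC by itself.
{j} is an SCC by itself.
The largest has 5 vertices.

5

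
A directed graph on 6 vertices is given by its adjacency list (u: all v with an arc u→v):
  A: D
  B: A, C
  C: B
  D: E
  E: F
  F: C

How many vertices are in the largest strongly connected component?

{A, B, C, D, E, F} are all mutually reachable — one SCC of size 6.
The largest has 6 vertices.

6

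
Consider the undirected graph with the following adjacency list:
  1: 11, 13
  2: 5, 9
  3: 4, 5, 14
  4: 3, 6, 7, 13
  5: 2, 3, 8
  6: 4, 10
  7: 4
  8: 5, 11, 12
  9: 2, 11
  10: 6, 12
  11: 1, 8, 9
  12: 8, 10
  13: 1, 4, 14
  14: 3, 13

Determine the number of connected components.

Starting from 1 we can reach 1, 2, 3, 4, 5, 6, 7, 8, 9, 10, 11, 12, 13, 14. That is one component of size 14.
Total: 1 component.

1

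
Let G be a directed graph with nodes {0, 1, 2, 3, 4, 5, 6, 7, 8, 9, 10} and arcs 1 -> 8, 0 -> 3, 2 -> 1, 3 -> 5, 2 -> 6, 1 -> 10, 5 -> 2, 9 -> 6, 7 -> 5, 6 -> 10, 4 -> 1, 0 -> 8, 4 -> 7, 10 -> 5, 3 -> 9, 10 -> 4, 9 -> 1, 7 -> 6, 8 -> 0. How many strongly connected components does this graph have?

{0, 1, 2, 3, 4, 5, 6, 7, 8, 9, 10} are all mutually reachable — one SCC of size 11.
That gives 1 strongly connected component.

1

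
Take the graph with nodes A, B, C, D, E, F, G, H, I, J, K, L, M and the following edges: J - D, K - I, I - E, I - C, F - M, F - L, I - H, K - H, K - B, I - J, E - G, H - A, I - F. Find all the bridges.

The edges on the cycle K-I-H-K are not bridges since each lies on that cycle.
But removing D - J disconnects D from J; removing I - J disconnects I from J; removing C - I disconnects C from I; removing I - F disconnects I from F — these are bridges.
In total 10 edges are bridges.

A-H, B-K, C-I, D-J, E-G, E-I, F-I, F-L, F-M, I-J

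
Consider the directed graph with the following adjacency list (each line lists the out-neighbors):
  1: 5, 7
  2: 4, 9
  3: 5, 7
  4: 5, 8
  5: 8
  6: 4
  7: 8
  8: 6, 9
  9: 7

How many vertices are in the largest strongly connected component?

6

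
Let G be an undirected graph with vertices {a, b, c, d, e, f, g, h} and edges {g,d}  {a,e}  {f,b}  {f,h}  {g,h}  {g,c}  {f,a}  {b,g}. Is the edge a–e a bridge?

Removing a–e leaves no path between a and e: the component count goes from 1 to 2. So it is a bridge.

Yes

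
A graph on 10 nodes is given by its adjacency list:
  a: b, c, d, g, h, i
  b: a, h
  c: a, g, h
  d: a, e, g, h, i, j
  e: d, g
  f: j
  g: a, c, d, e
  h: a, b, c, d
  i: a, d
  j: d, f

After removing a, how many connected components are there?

With a gone, the remaining components are: {b, c, d, e, f, g, h, i, j}.
That is 1 component.

1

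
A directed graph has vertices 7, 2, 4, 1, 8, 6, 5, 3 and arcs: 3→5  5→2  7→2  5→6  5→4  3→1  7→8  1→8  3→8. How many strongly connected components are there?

{6} is an SCC by itself.
{5} is an SCC by itself.
{8} is an SCC by itself.
{7} is an SCC by itself.
{4} is an SCC by itself.
(and 3 more singleton SCCs)
That gives 8 strongly connected components.

8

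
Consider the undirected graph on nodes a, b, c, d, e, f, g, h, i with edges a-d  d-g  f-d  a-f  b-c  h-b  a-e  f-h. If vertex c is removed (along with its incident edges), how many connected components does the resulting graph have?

2

With c gone, the remaining components are: {i}; {a, b, d, e, f, g, h}.
That is 2 components.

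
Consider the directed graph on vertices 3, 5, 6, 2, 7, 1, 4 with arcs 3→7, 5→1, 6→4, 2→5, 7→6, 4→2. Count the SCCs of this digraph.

7

{3} is an SCC by itself.
{6} is an SCC by itself.
{2} is an SCC by itself.
{7} is an SCC by itself.
{5} is an SCC by itself.
(and 2 more singleton SCCs)
That gives 7 strongly connected components.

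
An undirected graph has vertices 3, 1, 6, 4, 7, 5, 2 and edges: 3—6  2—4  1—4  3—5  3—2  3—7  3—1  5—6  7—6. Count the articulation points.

Removing 3 increases the component count from 1 to 2, so 3 is a cut vertex.
By contrast removing 7 leaves 1 component; it is not a cut vertex. No other vertex is a cut vertex either.

1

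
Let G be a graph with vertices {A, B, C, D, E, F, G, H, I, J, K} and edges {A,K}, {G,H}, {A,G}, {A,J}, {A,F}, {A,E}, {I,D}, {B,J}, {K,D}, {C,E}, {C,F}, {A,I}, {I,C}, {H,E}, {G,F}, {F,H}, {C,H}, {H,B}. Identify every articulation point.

Removing D, for instance, still leaves 1 component. No single vertex removal increases the component count — the graph has no articulation points.

none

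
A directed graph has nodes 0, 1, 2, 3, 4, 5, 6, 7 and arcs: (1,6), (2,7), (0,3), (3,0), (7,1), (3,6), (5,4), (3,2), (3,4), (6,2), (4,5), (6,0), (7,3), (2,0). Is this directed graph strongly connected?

No

There is no directed path from 4 to 0, so the graph is not strongly connected.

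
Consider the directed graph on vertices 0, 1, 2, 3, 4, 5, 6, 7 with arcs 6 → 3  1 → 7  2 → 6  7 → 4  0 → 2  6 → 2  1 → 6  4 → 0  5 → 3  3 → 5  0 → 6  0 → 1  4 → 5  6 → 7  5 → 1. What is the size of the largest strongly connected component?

{0, 1, 2, 3, 4, 5, 6, 7} are all mutually reachable — one SCC of size 8.
The largest has 8 vertices.

8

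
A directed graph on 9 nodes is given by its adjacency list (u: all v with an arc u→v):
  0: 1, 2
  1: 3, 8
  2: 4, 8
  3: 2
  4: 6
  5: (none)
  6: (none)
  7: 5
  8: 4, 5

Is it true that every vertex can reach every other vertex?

No

There is no directed path from 4 to 2, so the graph is not strongly connected.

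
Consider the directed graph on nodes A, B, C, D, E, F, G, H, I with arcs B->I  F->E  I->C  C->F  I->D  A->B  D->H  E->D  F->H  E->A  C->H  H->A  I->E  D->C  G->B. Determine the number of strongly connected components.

{A, B, C, D, E, F, H, I} are all mutually reachable — one SCC of size 8.
{G} is an SCC by itself.
That gives 2 strongly connected components.

2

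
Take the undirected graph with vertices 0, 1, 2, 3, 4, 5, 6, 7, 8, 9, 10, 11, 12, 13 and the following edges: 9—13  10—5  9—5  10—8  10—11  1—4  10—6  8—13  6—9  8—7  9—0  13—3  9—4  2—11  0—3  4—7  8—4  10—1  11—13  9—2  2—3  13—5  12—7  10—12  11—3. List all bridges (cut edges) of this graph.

none

The edges on the cycle 10-1-4-8-10 are not bridges since each lies on that cycle.
Every edge lies on some cycle, so there are no bridges.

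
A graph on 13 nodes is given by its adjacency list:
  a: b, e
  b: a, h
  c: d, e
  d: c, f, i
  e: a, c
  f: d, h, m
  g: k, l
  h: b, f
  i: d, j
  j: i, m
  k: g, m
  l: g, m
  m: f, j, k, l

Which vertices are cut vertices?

m

Removing m increases the component count from 1 to 2, so m is a cut vertex.
By contrast removing d leaves 1 component; it is not a cut vertex. No other vertex is a cut vertex either.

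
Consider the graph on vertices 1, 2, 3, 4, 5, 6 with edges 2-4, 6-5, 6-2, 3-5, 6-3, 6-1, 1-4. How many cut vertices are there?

1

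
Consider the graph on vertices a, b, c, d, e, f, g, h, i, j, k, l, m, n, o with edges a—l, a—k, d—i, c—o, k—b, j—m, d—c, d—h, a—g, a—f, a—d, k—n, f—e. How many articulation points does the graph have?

Removing a increases the component count from 2 to 6, so a is a cut vertex.
Removing c increases the component count from 2 to 3, so c is a cut vertex.
Removing d increases the component count from 2 to 5, so d is a cut vertex.
Likewise f, k are cut vertices.
By contrast removing n leaves 2 components; it is not a cut vertex. No other vertex is a cut vertex either.

5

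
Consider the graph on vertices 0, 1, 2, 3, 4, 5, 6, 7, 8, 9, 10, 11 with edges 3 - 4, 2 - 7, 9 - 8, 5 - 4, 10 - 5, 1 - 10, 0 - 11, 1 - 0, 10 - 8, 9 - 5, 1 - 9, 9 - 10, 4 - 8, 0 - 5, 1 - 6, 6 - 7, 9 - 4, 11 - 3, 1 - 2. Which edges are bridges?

The edges on the cycle 0-11-3-4-5-0 are not bridges since each lies on that cycle.
Every edge lies on some cycle, so there are no bridges.

none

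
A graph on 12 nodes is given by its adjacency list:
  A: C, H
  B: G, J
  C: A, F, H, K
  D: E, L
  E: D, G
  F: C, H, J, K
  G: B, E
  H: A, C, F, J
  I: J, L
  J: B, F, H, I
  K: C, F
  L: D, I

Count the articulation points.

Removing J increases the component count from 1 to 2, so J is a cut vertex.
By contrast removing F leaves 1 component; it is not a cut vertex. No other vertex is a cut vertex either.

1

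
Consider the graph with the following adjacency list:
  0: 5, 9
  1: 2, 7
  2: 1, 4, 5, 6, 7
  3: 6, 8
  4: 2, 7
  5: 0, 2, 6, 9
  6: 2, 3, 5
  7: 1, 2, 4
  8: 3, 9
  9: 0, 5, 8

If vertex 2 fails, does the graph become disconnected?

Yes

Deleting 2 raises the number of components from 1 to 2, so 2 is a cut vertex.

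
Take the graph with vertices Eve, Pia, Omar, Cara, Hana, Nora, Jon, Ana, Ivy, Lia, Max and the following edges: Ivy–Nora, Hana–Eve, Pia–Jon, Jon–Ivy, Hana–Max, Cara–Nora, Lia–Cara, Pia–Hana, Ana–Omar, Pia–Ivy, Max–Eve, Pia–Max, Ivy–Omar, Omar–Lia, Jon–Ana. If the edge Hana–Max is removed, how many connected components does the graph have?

Hana and Max are still connected via Hana-Pia-Max, so the component count stays at 1.

1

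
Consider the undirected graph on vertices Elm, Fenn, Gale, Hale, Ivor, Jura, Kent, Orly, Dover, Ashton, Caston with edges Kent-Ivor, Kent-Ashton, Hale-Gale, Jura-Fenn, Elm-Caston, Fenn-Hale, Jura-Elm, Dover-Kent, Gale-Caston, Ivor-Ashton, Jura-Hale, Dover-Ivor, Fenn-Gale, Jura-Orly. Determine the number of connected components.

Starting from Ivor we can reach Ivor, Kent, Dover, Ashton. That is one component of size 4.
Starting from Elm we can reach Elm, Fenn, Gale, Hale, Jura, Orly, Caston. That is one component of size 7.
Total: 2 components.

2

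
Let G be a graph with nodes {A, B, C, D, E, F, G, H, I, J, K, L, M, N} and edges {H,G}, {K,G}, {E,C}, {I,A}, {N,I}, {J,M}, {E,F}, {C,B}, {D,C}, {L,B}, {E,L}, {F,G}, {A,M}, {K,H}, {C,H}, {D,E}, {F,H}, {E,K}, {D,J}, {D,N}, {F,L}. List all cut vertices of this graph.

D

Removing D increases the component count from 1 to 2, so D is a cut vertex.
By contrast removing C leaves 1 component; it is not a cut vertex. No other vertex is a cut vertex either.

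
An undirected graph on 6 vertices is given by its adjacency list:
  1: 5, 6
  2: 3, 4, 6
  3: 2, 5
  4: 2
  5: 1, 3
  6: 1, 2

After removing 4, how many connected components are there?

1

With 4 gone, the remaining components are: {1, 2, 3, 5, 6}.
That is 1 component.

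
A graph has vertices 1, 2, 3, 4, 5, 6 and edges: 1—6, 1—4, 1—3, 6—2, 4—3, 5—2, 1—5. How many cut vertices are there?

1

Removing 1 increases the component count from 1 to 2, so 1 is a cut vertex.
By contrast removing 6 leaves 1 component; it is not a cut vertex. No other vertex is a cut vertex either.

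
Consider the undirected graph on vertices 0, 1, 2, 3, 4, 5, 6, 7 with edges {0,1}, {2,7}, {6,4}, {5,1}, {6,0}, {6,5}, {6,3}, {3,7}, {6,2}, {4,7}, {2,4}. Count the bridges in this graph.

The edges on the cycle 6-5-1-0-6 are not bridges since each lies on that cycle.
Every edge lies on some cycle, so there are no bridges.

0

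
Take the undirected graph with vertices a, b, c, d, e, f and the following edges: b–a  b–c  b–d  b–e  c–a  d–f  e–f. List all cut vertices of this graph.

b

Removing b increases the component count from 1 to 2, so b is a cut vertex.
By contrast removing e leaves 1 component; it is not a cut vertex. No other vertex is a cut vertex either.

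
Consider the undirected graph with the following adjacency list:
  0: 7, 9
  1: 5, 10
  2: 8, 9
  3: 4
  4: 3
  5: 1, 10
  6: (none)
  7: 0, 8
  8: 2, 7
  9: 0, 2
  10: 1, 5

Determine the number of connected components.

4

6 is isolated — a component by itself.
Starting from 3 we can reach 3, 4. That is one component of size 2.
Starting from 1 we can reach 1, 5, 10. That is one component of size 3.
Starting from 0 we can reach 0, 2, 7, 8, 9. That is one component of size 5.
Total: 4 components.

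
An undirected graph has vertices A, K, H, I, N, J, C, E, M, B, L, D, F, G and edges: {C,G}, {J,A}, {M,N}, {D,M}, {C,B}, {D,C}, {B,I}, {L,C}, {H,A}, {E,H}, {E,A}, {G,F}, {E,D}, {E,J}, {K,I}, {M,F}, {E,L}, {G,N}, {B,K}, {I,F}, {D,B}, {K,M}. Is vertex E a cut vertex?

Deleting E raises the number of components from 1 to 2, so E is a cut vertex.

Yes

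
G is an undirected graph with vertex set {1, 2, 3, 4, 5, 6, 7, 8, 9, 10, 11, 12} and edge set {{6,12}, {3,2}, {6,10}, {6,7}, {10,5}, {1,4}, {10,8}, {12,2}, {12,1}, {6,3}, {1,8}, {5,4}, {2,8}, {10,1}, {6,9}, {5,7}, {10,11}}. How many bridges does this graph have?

The edges on the cycle 10-5-4-1-10 are not bridges since each lies on that cycle.
But removing 9–6 disconnects 9 from 6; removing 10–11 disconnects 10 from 11 — these are bridges.
That makes 2 bridges.

2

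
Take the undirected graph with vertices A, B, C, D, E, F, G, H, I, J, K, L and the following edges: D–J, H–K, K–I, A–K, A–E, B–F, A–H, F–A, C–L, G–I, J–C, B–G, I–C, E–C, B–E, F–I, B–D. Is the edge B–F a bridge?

After removing B–F, the path B-E-A-F still connects them, so the edge is not a bridge.

No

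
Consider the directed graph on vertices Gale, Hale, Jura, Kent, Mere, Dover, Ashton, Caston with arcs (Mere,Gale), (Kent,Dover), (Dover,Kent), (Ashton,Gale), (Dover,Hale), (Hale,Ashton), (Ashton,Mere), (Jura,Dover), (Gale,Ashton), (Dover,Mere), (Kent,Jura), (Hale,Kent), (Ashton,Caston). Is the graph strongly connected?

There is no directed path from Caston to Mere, so the graph is not strongly connected.

No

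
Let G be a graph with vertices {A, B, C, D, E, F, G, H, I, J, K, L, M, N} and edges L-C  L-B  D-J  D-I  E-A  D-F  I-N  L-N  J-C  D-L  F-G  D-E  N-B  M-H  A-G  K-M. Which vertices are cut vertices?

D, M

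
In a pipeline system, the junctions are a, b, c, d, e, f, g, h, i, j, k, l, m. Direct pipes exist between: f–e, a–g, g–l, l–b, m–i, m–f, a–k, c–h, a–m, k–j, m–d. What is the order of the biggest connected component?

11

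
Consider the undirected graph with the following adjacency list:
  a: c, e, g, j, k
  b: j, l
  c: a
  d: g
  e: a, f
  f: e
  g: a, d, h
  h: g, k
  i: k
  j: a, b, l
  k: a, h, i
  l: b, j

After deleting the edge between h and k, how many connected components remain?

h and k are still connected via h-g-a-k, so the component count stays at 1.

1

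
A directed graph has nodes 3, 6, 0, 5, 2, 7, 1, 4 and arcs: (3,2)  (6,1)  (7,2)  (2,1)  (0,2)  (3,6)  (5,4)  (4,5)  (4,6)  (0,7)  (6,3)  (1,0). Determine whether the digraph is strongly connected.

There is no directed path from 0 to 4, so the graph is not strongly connected.

No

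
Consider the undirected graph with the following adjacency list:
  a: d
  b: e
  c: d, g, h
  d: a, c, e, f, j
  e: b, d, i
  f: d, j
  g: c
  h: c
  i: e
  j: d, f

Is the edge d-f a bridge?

After removing d-f, the path d-j-f still connects them, so the edge is not a bridge.

No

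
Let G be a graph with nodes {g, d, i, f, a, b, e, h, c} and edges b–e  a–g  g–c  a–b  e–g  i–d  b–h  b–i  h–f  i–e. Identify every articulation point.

b, g, h, i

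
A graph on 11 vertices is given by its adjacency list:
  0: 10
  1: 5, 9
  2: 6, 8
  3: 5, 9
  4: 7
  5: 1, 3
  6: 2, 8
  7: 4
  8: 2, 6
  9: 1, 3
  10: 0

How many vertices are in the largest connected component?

Starting from 4 we can reach 4, 7. That is one component of size 2.
Starting from 0 we can reach 0, 10. That is one component of size 2.
Starting from 2 we can reach 2, 6, 8. That is one component of size 3.
Starting from 1 we can reach 1, 3, 5, 9. That is one component of size 4.
The largest has 4 vertices.

4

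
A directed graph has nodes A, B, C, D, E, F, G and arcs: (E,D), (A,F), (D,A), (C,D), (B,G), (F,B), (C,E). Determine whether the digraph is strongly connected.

There is no directed path from D to E, so the graph is not strongly connected.

No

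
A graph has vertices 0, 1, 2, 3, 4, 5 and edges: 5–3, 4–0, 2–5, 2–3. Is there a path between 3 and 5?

Yes

From 3 we can reach 2, 3, 5, which includes 5.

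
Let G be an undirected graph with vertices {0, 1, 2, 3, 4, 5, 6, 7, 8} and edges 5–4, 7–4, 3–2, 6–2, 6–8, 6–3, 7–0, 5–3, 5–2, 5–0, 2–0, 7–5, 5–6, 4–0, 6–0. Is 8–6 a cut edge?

Yes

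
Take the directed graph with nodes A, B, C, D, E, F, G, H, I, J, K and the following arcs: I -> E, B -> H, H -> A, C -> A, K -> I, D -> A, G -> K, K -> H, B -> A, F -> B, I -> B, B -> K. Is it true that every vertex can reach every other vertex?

No

There is no directed path from G to J, so the graph is not strongly connected.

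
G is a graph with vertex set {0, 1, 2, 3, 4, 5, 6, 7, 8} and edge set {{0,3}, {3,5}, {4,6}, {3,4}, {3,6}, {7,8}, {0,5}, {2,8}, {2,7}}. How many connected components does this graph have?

1 is isolated — a component by itself.
Starting from 2 we can reach 2, 7, 8. That is one component of size 3.
Starting from 0 we can reach 0, 3, 4, 5, 6. That is one component of size 5.
Total: 3 components.

3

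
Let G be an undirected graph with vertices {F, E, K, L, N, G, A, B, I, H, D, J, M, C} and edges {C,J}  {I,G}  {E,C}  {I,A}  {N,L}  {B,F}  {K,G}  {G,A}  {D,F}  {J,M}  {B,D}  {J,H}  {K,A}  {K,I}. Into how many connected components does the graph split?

Starting from L we can reach L, N. That is one component of size 2.
Starting from B we can reach B, D, F. That is one component of size 3.
Starting from A we can reach A, G, I, K. That is one component of size 4.
Starting from C we can reach C, E, H, J, M. That is one component of size 5.
Total: 4 components.

4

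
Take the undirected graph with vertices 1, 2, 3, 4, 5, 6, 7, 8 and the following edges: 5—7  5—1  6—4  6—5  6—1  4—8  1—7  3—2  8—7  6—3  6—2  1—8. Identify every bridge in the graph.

The edges on the cycle 6-3-2-6 are not bridges since each lies on that cycle.
Every edge lies on some cycle, so there are no bridges.

none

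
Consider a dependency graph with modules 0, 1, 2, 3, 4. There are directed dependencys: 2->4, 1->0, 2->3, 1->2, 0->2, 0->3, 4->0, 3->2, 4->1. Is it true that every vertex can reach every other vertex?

From 2 we can reach every vertex (0, 1, 2, 3, 4), and every vertex can reach 2 (0, 1, 2, 3, 4). So the whole graph is one strongly connected component.

Yes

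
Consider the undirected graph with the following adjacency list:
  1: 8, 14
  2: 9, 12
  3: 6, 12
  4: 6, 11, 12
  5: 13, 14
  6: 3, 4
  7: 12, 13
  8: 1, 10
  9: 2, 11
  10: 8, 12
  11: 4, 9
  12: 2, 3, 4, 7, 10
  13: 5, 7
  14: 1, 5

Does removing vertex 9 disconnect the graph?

No

Deleting 9 leaves 1 component (was 1) (its neighbors 2, 11 remain connected to each other), so 9 is not a cut vertex.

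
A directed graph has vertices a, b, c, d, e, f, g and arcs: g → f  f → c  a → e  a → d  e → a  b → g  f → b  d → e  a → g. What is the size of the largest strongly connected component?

3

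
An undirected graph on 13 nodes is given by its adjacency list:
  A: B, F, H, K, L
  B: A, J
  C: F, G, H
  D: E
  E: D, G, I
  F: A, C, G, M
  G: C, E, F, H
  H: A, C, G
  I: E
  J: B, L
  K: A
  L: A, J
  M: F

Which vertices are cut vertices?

Removing A increases the component count from 1 to 3, so A is a cut vertex.
Removing E increases the component count from 1 to 3, so E is a cut vertex.
Removing F increases the component count from 1 to 2, so F is a cut vertex.
Likewise G is a cut vertex.
By contrast removing B leaves 1 component; it is not a cut vertex. No other vertex is a cut vertex either.

A, E, F, G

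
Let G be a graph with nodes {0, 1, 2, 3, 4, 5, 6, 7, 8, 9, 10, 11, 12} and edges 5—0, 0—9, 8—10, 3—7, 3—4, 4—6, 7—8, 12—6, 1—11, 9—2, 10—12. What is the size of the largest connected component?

7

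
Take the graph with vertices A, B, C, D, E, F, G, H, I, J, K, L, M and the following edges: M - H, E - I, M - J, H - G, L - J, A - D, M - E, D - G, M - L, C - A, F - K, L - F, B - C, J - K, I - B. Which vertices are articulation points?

M

Removing M increases the component count from 1 to 2, so M is a cut vertex.
By contrast removing I leaves 1 component; it is not a cut vertex. No other vertex is a cut vertex either.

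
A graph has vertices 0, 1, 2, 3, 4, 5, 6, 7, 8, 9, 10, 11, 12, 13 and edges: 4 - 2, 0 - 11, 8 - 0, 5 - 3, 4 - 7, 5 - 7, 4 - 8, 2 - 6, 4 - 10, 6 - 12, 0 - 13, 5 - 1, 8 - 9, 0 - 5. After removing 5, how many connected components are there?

3

With 5 gone, the remaining components are: {1}; {3}; {0, 2, 4, 6, 7, 8, 9, 10, 11, 12, 13}.
That is 3 components.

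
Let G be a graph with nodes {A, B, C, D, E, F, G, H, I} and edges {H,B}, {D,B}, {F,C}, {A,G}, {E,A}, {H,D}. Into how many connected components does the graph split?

I is isolated — a component by itself.
Starting from C we can reach C, F. That is one component of size 2.
Starting from B we can reach B, D, H. That is one component of size 3.
Starting from A we can reach A, E, G. That is one component of size 3.
Total: 4 components.

4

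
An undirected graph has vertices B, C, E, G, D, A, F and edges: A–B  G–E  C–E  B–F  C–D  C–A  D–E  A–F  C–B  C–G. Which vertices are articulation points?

C

Removing C increases the component count from 1 to 2, so C is a cut vertex.
By contrast removing G leaves 1 component; it is not a cut vertex. No other vertex is a cut vertex either.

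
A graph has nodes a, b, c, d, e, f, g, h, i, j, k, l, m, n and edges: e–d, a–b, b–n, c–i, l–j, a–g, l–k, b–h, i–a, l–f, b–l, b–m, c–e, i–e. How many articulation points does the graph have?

Removing a increases the component count from 1 to 3, so a is a cut vertex.
Removing b increases the component count from 1 to 5, so b is a cut vertex.
Removing e increases the component count from 1 to 2, so e is a cut vertex.
Likewise i, l are cut vertices.
By contrast removing d leaves 1 component; it is not a cut vertex. No other vertex is a cut vertex either.

5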